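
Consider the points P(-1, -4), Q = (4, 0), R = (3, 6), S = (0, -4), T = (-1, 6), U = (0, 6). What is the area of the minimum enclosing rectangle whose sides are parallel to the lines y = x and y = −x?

In coordinates u = x + y, v = x − y the rectangle is axis-aligned; the map (x,y)→(u,v) scales areas by 2.
u-values: -5, 4, 9, -4, 5, 6; range = 9 − (-5) = 14.
v-values: 3, 4, -3, 4, -7, -6; range = 4 − (-7) = 11.
Area = (14 × 11) / 2 = 77.

77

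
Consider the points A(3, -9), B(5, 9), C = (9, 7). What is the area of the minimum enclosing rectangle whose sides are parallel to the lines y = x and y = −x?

In coordinates u = x + y, v = x − y the rectangle is axis-aligned; the map (x,y)→(u,v) scales areas by 2.
u-values: -6, 14, 16; range = 16 − (-6) = 22.
v-values: 12, -4, 2; range = 12 − (-4) = 16.
Area = (22 × 16) / 2 = 176.

176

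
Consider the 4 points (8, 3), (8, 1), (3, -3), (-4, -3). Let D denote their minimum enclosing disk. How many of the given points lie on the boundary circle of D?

2

A smallest enclosing disk is always determined by at most three of the input points on its boundary.
The farthest pair is (8, 3)–(-4, -3) with squared distance 180. The circle on this segment as diameter has centre (2, 0) and r² = 180/4 = 45.
Check (8, 1): distance² to centre = 37 ≤ 45, so it lies inside.
All remaining points lie in this disk, and no smaller disk contains both endpoints, so this is the minimum enclosing circle.
The points at distance exactly r from the centre are (8, 3), (-4, -3) — 2 points.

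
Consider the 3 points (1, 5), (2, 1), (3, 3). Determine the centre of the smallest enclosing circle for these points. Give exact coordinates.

Call the three points A, B, C in the order given.
Side lengths²: AB² = 17, AC² = 8, BC² = 5.
Since AB² = 17 ≥ 8 + 5 = 13, the angle opposite AB is not acute, so the smallest enclosing circle has AB as diameter.
Centre = midpoint of AB = (1.5, 3), r² = 17/4 = 4.25.
Centre = (1.5, 3).

(1.5, 3)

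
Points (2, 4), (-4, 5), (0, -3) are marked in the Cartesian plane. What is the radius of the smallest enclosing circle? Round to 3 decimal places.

Call the three points A, B, C in the order given.
Side lengths²: AB² = 37, AC² = 53, BC² = 80.
Since BC² = 80 < 53 + 37 = 90, the triangle is acute, so the smallest enclosing circle is the circumcircle.
Circumcentre = (-17/11, 27/22), r² = 9805/484.
r = √(9805/484) ≈ 4.501.

4.501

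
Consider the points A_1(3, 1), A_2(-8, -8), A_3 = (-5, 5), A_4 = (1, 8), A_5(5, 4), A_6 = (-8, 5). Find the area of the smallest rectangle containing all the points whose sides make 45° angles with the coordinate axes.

In coordinates u = x + y, v = x − y the rectangle is axis-aligned; the map (x,y)→(u,v) scales areas by 2.
u-values: 4, -16, 0, 9, 9, -3; range = 9 − (-16) = 25.
v-values: 2, 0, -10, -7, 1, -13; range = 2 − (-13) = 15.
Area = (25 × 15) / 2 = 187.5.

187.5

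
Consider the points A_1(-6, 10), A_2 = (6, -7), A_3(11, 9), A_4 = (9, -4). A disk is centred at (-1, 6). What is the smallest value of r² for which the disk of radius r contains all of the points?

The required radius is the distance from (-1, 6) to the farthest point.
Squared distances: 41, 218, 153, 200.
Maximum is 218, attained at A_2.

218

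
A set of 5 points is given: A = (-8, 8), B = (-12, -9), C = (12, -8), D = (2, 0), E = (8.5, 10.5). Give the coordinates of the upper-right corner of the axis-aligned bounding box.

x-range [-12, 12], y-range [-9, 10.5].
The upper-right corner is (12, 10.5).

(12, 10.5)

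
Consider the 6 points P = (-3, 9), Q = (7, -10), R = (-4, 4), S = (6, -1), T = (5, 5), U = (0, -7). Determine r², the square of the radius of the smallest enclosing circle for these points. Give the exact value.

115.25

By Welzl's lemma the MEC is supported by two points (diametrically opposite) or three points (on a circumcircle).
The farthest pair is P–Q with squared distance 461. The circle on this segment as diameter has centre (2, -0.5) and r² = 461/4 = 115.25.
Check R: distance² to centre = 56.25 ≤ 115.25, so it lies inside.
All remaining points lie in this disk, and no smaller disk contains both endpoints, so this is the minimum enclosing circle.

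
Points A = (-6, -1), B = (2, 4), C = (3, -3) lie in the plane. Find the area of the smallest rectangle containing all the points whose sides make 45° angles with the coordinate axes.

In coordinates u = x + y, v = x − y the rectangle is axis-aligned; the map (x,y)→(u,v) scales areas by 2.
u-values: -7, 6, 0; range = 6 − (-7) = 13.
v-values: -5, -2, 6; range = 6 − (-5) = 11.
Area = (13 × 11) / 2 = 71.5.

71.5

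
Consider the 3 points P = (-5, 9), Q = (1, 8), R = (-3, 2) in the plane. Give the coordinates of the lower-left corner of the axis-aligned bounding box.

(-5, 2)

x-range [-5, 1], y-range [2, 9].
The lower-left corner is (-5, 2).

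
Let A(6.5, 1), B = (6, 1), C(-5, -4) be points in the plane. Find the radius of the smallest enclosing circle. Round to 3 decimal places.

Side lengths²: AB² = 0.25, AC² = 157.25, BC² = 146.
Since AC² = 157.25 ≥ 146 + 0.25 = 146.25, the angle opposite AC is not acute, so the smallest enclosing circle has AC as diameter.
Centre = midpoint of AC = (0.75, -1.5), r² = 157.25/4 = 39.3125.
r = √(39.3125) ≈ 6.270.

6.270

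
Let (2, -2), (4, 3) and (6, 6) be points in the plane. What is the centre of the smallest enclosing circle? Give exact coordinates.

Call the three points A, B, C in the order given.
Side lengths²: AB² = 29, AC² = 80, BC² = 13.
Since AC² = 80 ≥ 29 + 13 = 42, the angle opposite AC is not acute, so the smallest enclosing circle has AC as diameter.
Centre = midpoint of AC = (4, 2), r² = 80/4 = 20.
Centre = (4, 2).

(4, 2)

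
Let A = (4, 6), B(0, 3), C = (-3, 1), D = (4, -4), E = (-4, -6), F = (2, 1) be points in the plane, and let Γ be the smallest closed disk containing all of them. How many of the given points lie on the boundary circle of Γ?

The minimum enclosing circle of a finite set is fixed by two of the points (as a diameter) or three (as a circumcircle).
The farthest pair is A–E with squared distance 208. The circle on this segment as diameter has centre (0, 0) and r² = 208/4 = 52.
Check B: distance² to centre = 9 ≤ 52, so it lies inside.
All remaining points lie in this disk, and no smaller disk contains both endpoints, so this is the minimum enclosing circle.
The points at distance exactly r from the centre are A, E — 2 points.

2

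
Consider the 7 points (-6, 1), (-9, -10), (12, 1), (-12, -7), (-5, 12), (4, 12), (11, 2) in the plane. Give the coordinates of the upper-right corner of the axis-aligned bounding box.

(12, 12)

x-range [-12, 12], y-range [-10, 12].
The upper-right corner is (12, 12).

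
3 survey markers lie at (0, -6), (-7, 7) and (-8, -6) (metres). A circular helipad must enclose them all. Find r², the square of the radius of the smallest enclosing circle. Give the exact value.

9265/169

Call the three points A, B, C in the order given.
Side lengths²: AB² = 218, AC² = 64, BC² = 170.
Since AB² = 218 < 170 + 64 = 234, the triangle is acute, so the smallest enclosing circle is the circumcircle.
Circumcentre = (-4, 3/13), r² = 9265/169.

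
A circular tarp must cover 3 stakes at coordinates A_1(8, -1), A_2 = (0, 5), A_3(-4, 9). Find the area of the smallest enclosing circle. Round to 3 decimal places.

Side lengths²: A_1A_2² = 100, A_1A_3² = 244, A_2A_3² = 32.
Since A_1A_3² = 244 ≥ 100 + 32 = 132, the angle opposite A_1A_3 is not acute, so the smallest enclosing circle has A_1A_3 as diameter.
Centre = midpoint of A_1A_3 = (2, 4), r² = 244/4 = 61.
Area = π·r² = π·61 ≈ 191.637.

191.637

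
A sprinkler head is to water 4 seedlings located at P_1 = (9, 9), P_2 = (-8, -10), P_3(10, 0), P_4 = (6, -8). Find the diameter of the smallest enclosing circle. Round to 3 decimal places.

A smallest enclosing disk is always determined by at most three of the input points on its boundary.
The farthest pair is P_1–P_2 with squared distance 650. The circle on this segment as diameter has centre (0.5, -0.5) and r² = 650/4 = 162.5.
Check P_3: distance² to centre = 90.5 ≤ 162.5, so it lies inside.
All remaining points lie in this disk, and no smaller disk contains both endpoints, so this is the minimum enclosing circle.
Diameter = 2r = 2√(162.5) ≈ 25.495.

25.495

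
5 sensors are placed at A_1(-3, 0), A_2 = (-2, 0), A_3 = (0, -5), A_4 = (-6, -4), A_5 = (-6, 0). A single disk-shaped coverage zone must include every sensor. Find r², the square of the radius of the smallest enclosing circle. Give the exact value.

The minimum enclosing circle of a finite set is fixed by two of the points (as a diameter) or three (as a circumcircle).
The farthest pair is A_3–A_5 with squared distance 61. The circle on this segment as diameter has centre (-3, -2.5) and r² = 61/4 = 15.25.
Check A_1: distance² to centre = 6.25 ≤ 15.25, so it lies inside.
All remaining points lie in this disk, and no smaller disk contains both endpoints, so this is the minimum enclosing circle.

15.25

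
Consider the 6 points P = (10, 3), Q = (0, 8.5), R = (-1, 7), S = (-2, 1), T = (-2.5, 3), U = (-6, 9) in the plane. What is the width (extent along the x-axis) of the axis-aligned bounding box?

max x = 10, min x = -6, so width = 16.

16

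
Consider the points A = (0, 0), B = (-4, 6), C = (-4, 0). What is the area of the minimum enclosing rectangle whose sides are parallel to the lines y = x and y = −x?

In coordinates u = x + y, v = x − y the rectangle is axis-aligned; the map (x,y)→(u,v) scales areas by 2.
u-values: 0, 2, -4; range = 2 − (-4) = 6.
v-values: 0, -10, -4; range = 0 − (-10) = 10.
Area = (6 × 10) / 2 = 30.

30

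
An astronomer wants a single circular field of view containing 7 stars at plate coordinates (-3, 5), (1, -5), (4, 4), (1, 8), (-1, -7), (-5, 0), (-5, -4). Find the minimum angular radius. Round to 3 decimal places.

7.566

A smallest enclosing disk is always determined by at most three of the input points on its boundary.
The farthest pair is (1, 8)–(-1, -7) with squared distance 229. The circle on this segment as diameter has centre (0, 0.5) and r² = 229/4 = 57.25.
Check (-3, 5): distance² to centre = 29.25 ≤ 57.25, so it lies inside.
All remaining points lie in this disk, and no smaller disk contains both endpoints, so this is the minimum enclosing circle.
r = √(57.25) ≈ 7.566.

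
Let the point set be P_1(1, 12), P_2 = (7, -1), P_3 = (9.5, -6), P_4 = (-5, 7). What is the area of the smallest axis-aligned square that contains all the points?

324

The bounding box has width 14.5 and height 18.
An axis-aligned square enclosing the set must have side ≥ max(width, height).
So the minimum side is max(14.5, 18) = 18.
Area = 18² = 324.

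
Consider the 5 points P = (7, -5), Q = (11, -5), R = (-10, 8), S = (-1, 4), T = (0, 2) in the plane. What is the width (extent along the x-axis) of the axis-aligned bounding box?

max x = 11, min x = -10, so width = 21.

21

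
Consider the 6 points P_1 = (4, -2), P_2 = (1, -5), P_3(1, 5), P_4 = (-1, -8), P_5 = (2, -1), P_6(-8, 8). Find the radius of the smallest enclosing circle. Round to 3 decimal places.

8.732

The minimum enclosing circle of a finite set is fixed by two of the points (as a diameter) or three (as a circumcircle).
The farthest pair is P_4–P_6 with squared distance 305. The circle on this segment as diameter has centre (-4.5, 0) and r² = 305/4 = 76.25.
Check P_1: distance² to centre = 76.25 ≤ 76.25, so it lies inside.
All remaining points lie in this disk, and no smaller disk contains both endpoints, so this is the minimum enclosing circle.
r = √(76.25) ≈ 8.732.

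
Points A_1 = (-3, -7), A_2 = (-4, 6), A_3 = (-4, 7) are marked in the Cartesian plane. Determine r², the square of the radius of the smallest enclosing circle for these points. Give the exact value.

Side lengths²: A_1A_2² = 170, A_1A_3² = 197, A_2A_3² = 1.
Since A_1A_3² = 197 ≥ 170 + 1 = 171, the angle opposite A_1A_3 is not acute, so the smallest enclosing circle has A_1A_3 as diameter.
Centre = midpoint of A_1A_3 = (-3.5, 0), r² = 197/4 = 49.25.

49.25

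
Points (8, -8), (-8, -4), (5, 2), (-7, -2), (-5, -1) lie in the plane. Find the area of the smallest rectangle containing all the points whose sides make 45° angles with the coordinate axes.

199.5

In coordinates u = x + y, v = x − y the rectangle is axis-aligned; the map (x,y)→(u,v) scales areas by 2.
u-values: 0, -12, 7, -9, -6; range = 7 − (-12) = 19.
v-values: 16, -4, 3, -5, -4; range = 16 − (-5) = 21.
Area = (19 × 21) / 2 = 199.5.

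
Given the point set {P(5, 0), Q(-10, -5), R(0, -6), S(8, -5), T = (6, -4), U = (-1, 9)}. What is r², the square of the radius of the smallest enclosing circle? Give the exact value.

The minimum enclosing circle is determined by three boundary points: Q, S, U.
Their circumcentre is (-1, -25/28) with r² = 76729/784.
The farthest remaining point T is at distance² 45985/784 ≤ 76729/784.

76729/784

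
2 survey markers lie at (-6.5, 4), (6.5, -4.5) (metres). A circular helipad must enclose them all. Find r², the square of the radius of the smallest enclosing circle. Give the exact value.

60.3125

The smallest circle enclosing two points has them as diameter endpoints.
Centre = midpoint = (0, -0.25); r² = |(-6.5, 4)−(6.5, -4.5)|²/4 = 241.25/4 = 60.3125.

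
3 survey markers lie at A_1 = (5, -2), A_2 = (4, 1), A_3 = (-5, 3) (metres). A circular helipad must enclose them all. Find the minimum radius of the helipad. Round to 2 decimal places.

Side lengths²: A_1A_2² = 10, A_1A_3² = 125, A_2A_3² = 85.
Since A_1A_3² = 125 ≥ 85 + 10 = 95, the angle opposite A_1A_3 is not acute, so the smallest enclosing circle has A_1A_3 as diameter.
Centre = midpoint of A_1A_3 = (0, 0.5), r² = 125/4 = 31.25.
r = √(31.25) ≈ 5.59.

5.59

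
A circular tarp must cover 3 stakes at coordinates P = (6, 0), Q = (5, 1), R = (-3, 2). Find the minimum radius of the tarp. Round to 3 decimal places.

Side lengths²: PQ² = 2, PR² = 85, QR² = 65.
Since PR² = 85 ≥ 65 + 2 = 67, the angle opposite PR is not acute, so the smallest enclosing circle has PR as diameter.
Centre = midpoint of PR = (1.5, 1), r² = 85/4 = 21.25.
r = √(21.25) ≈ 4.610.

4.610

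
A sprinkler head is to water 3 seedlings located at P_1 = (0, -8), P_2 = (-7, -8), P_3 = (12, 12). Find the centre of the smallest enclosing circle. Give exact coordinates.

(2.5, 2)

Side lengths²: P_1P_2² = 49, P_1P_3² = 544, P_2P_3² = 761.
Since P_2P_3² = 761 ≥ 544 + 49 = 593, the angle opposite P_2P_3 is not acute, so the smallest enclosing circle has P_2P_3 as diameter.
Centre = midpoint of P_2P_3 = (2.5, 2), r² = 761/4 = 190.25.
Centre = (2.5, 2).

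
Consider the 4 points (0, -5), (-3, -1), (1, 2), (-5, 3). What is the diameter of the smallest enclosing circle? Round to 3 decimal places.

9.434

A smallest enclosing disk is always determined by at most three of the input points on its boundary.
The farthest pair is (0, -5)–(-5, 3) with squared distance 89. The circle on this segment as diameter has centre (-2.5, -1) and r² = 89/4 = 22.25.
Check (-3, -1): distance² to centre = 0.25 ≤ 22.25, so it lies inside.
All remaining points lie in this disk, and no smaller disk contains both endpoints, so this is the minimum enclosing circle.
Diameter = 2r = 2√(22.25) ≈ 9.434.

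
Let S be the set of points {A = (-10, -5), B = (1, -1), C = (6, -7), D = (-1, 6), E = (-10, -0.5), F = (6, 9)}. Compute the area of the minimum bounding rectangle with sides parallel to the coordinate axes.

256

x ranges over [-10, 6], width 16.
y ranges over [-7, 9], height 16.
Area = 16 × 16 = 256.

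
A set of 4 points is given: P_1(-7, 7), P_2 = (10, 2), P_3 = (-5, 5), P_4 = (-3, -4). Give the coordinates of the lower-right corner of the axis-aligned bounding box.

x-range [-7, 10], y-range [-4, 7].
The lower-right corner is (10, -4).

(10, -4)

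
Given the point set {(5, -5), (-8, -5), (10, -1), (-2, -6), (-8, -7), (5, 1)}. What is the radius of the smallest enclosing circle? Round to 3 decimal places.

By Welzl's lemma the MEC is supported by two points (diametrically opposite) or three points (on a circumcircle).
The farthest pair is (10, -1)–(-8, -7) with squared distance 360. The circle on this segment as diameter has centre (1, -4) and r² = 360/4 = 90.
Check (5, -5): distance² to centre = 17 ≤ 90, so it lies inside.
All remaining points lie in this disk, and no smaller disk contains both endpoints, so this is the minimum enclosing circle.
r = √90 ≈ 9.487.

9.487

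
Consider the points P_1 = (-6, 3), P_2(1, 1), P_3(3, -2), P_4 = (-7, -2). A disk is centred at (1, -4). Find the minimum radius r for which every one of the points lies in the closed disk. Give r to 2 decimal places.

9.90

The required radius is the distance from (1, -4) to the farthest point.
Squared distances: 98, 25, 8, 68.
Maximum is 98, attained at P_1.
r = √98 ≈ 9.90.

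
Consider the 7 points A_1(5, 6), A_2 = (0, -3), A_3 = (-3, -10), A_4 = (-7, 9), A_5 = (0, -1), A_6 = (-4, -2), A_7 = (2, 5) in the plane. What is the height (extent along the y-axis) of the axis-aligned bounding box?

19

max y = 9, min y = -10, so height = 19.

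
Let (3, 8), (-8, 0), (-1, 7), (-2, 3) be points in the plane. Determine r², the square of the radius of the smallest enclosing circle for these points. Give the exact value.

A smallest enclosing disk is always determined by at most three of the input points on its boundary.
The farthest pair is (3, 8)–(-8, 0) with squared distance 185. The circle on this segment as diameter has centre (-2.5, 4) and r² = 185/4 = 46.25.
Check (-1, 7): distance² to centre = 11.25 ≤ 46.25, so it lies inside.
All remaining points lie in this disk, and no smaller disk contains both endpoints, so this is the minimum enclosing circle.

46.25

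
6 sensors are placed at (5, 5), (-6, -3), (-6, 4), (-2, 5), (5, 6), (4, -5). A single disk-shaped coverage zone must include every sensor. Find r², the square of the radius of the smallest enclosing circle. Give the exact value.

80093/1568

The minimum enclosing circle is determined by three boundary points: (-6, -3), (5, 6), (4, -5).
Their circumcentre is (-1/56, 51/56) with r² = 80093/1568.
The farthest remaining point (-6, 4) is at distance² 71077/1568 ≤ 80093/1568.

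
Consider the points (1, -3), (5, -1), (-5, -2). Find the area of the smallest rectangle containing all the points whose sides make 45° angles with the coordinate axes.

49.5

In coordinates u = x + y, v = x − y the rectangle is axis-aligned; the map (x,y)→(u,v) scales areas by 2.
u-values: -2, 4, -7; range = 4 − (-7) = 11.
v-values: 4, 6, -3; range = 6 − (-3) = 9.
Area = (11 × 9) / 2 = 49.5.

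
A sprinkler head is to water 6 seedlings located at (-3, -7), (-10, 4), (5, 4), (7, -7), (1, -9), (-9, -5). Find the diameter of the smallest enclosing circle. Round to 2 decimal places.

The minimum enclosing circle of a finite set is fixed by two of the points (as a diameter) or three (as a circumcircle).
The farthest pair is (-10, 4)–(7, -7) with squared distance 410. The circle on this segment as diameter has centre (-1.5, -1.5) and r² = 410/4 = 102.5.
Check (-3, -7): distance² to centre = 32.5 ≤ 102.5, so it lies inside.
All remaining points lie in this disk, and no smaller disk contains both endpoints, so this is the minimum enclosing circle.
Diameter = 2r = 2√(102.5) ≈ 20.25.

20.25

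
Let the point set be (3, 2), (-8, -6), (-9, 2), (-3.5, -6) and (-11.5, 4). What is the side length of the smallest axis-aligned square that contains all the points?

14.5

The bounding box has width 14.5 and height 10.
An axis-aligned square enclosing the set must have side ≥ max(width, height).
So the minimum side is max(14.5, 10) = 14.5.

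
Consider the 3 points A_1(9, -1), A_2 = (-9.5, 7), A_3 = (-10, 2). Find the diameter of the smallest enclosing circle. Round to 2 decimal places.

Side lengths²: A_1A_2² = 406.25, A_1A_3² = 370, A_2A_3² = 25.25.
Since A_1A_2² = 406.25 ≥ 370 + 25.25 = 395.25, the angle opposite A_1A_2 is not acute, so the smallest enclosing circle has A_1A_2 as diameter.
Centre = midpoint of A_1A_2 = (-0.25, 3), r² = 406.25/4 = 101.5625.
Diameter = 2r = 2√(101.5625) ≈ 20.16.

20.16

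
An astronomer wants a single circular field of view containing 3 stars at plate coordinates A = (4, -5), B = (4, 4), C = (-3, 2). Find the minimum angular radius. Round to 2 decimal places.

5.15

Side lengths²: AB² = 81, AC² = 98, BC² = 53.
Since AC² = 98 < 81 + 53 = 134, the triangle is acute, so the smallest enclosing circle is the circumcircle.
Circumcentre = (1.5, -0.5), r² = 26.5.
r = √(26.5) ≈ 5.15.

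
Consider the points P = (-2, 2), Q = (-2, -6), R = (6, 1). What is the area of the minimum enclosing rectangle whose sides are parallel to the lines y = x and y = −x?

In coordinates u = x + y, v = x − y the rectangle is axis-aligned; the map (x,y)→(u,v) scales areas by 2.
u-values: 0, -8, 7; range = 7 − (-8) = 15.
v-values: -4, 4, 5; range = 5 − (-4) = 9.
Area = (15 × 9) / 2 = 67.5.

67.5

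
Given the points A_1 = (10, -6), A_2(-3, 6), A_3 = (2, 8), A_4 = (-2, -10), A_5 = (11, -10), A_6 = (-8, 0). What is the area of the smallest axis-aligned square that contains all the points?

361

The bounding box has width 19 and height 18.
An axis-aligned square enclosing the set must have side ≥ max(width, height).
So the minimum side is max(19, 18) = 19.
Area = 19² = 361.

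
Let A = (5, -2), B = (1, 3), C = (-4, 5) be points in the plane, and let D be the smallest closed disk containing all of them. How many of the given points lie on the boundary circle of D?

2

Side lengths²: AB² = 41, AC² = 130, BC² = 29.
Since AC² = 130 ≥ 41 + 29 = 70, the angle opposite AC is not acute, so the smallest enclosing circle has AC as diameter.
Centre = midpoint of AC = (0.5, 1.5), r² = 130/4 = 32.5.
The points at distance exactly r from the centre are A, C — 2 points.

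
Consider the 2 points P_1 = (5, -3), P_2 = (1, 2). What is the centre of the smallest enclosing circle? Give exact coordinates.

(3, -0.5)

The smallest circle enclosing two points has them as diameter endpoints.
Centre = midpoint = (3, -0.5); r² = |P_1P_2|²/4 = 41/4 = 10.25.
Centre = (3, -0.5).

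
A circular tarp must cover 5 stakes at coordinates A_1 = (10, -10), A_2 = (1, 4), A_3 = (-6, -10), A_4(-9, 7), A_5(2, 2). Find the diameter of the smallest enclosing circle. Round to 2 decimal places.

25.50

By Welzl's lemma the MEC is supported by two points (diametrically opposite) or three points (on a circumcircle).
The farthest pair is A_1–A_4 with squared distance 650. The circle on this segment as diameter has centre (0.5, -1.5) and r² = 650/4 = 162.5.
Check A_2: distance² to centre = 30.5 ≤ 162.5, so it lies inside.
All remaining points lie in this disk, and no smaller disk contains both endpoints, so this is the minimum enclosing circle.
Diameter = 2r = 2√(162.5) ≈ 25.50.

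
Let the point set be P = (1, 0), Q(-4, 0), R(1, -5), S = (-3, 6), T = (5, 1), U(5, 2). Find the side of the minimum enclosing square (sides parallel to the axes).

The bounding box has width 9 and height 11.
An axis-aligned square enclosing the set must have side ≥ max(width, height).
So the minimum side is max(9, 11) = 11.

11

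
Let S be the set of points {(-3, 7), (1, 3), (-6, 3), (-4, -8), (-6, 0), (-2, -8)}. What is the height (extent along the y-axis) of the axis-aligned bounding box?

15

max y = 7, min y = -8, so height = 15.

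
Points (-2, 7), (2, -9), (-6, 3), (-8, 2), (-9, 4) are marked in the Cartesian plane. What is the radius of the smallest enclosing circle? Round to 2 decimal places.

8.62

The minimum enclosing circle is determined by three boundary points: (-2, 7), (2, -9), (-9, 4).
Their circumcentre is (-76/31, -50/31) with r² = 71485/961.
The farthest remaining point (-8, 2) is at distance² 42128/961 ≤ 71485/961.
r = √(71485/961) ≈ 8.62.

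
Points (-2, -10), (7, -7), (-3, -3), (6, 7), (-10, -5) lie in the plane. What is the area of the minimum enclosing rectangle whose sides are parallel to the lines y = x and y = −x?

In coordinates u = x + y, v = x − y the rectangle is axis-aligned; the map (x,y)→(u,v) scales areas by 2.
u-values: -12, 0, -6, 13, -15; range = 13 − (-15) = 28.
v-values: 8, 14, 0, -1, -5; range = 14 − (-5) = 19.
Area = (28 × 19) / 2 = 266.

266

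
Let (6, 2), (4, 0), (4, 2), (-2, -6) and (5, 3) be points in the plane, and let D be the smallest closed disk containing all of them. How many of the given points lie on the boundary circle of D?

The farthest pair is (-2, -6)–(5, 3) with squared distance 130. The circle on this segment as diameter has centre (1.5, -1.5) and r² = 130/4 = 32.5.
Check (6, 2): distance² to centre = 32.5 ≤ 32.5, so it lies inside.
All remaining points lie in this disk, and no smaller disk contains both endpoints, so this is the minimum enclosing circle.
The points at distance exactly r from the centre are (6, 2), (-2, -6), (5, 3) — 3 points.

3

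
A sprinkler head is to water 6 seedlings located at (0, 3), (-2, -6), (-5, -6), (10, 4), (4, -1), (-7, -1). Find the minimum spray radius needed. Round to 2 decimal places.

The minimum enclosing circle of a finite set is fixed by two of the points (as a diameter) or three (as a circumcircle).
The minimum enclosing circle is determined by three boundary points: (-5, -6), (10, 4), (-7, -1).
Their circumcentre is (77/38, -11/38) with r² = 59189/722.
The farthest remaining point (-2, -6) is at distance² 35249/722 ≤ 59189/722.
r = √(59189/722) ≈ 9.05.

9.05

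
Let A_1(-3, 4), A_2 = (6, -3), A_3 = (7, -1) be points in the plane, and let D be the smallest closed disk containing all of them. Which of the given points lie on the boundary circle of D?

A_1, A_2, A_3

Side lengths²: A_1A_2² = 130, A_1A_3² = 125, A_2A_3² = 5.
Since A_1A_2² = 130 ≥ 125 + 5 = 130, the angle opposite A_1A_2 is not acute, so the smallest enclosing circle has A_1A_2 as diameter.
Centre = midpoint of A_1A_2 = (1.5, 0.5), r² = 130/4 = 32.5.
The points at distance exactly r from the centre are A_1, A_2, A_3 — 3 points.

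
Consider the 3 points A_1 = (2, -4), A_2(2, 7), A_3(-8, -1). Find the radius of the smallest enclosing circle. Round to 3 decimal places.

6.685

Side lengths²: A_1A_2² = 121, A_1A_3² = 109, A_2A_3² = 164.
Since A_2A_3² = 164 < 121 + 109 = 230, the triangle is acute, so the smallest enclosing circle is the circumcircle.
Circumcentre = (-1.8, 1.5), r² = 44.69.
r = √(44.69) ≈ 6.685.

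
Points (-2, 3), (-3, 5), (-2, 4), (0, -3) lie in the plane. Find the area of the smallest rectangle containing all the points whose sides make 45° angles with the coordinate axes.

In coordinates u = x + y, v = x − y the rectangle is axis-aligned; the map (x,y)→(u,v) scales areas by 2.
u-values: 1, 2, 2, -3; range = 2 − (-3) = 5.
v-values: -5, -8, -6, 3; range = 3 − (-8) = 11.
Area = (5 × 11) / 2 = 27.5.

27.5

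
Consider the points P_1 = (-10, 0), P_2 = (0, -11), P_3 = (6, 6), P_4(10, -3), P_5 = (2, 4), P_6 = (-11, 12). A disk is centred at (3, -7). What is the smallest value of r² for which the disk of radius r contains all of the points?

557

The required radius is the distance from (3, -7) to the farthest point.
Squared distances: 218, 25, 178, 65, 122, 557.
Maximum is 557, attained at P_6.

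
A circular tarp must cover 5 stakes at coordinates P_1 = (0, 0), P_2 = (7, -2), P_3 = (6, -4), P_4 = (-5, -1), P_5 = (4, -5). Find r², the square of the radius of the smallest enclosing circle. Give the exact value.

36.25

By Welzl's lemma the MEC is supported by two points (diametrically opposite) or three points (on a circumcircle).
The farthest pair is P_2–P_4 with squared distance 145. The circle on this segment as diameter has centre (1, -1.5) and r² = 145/4 = 36.25.
Check P_1: distance² to centre = 3.25 ≤ 36.25, so it lies inside.
All remaining points lie in this disk, and no smaller disk contains both endpoints, so this is the minimum enclosing circle.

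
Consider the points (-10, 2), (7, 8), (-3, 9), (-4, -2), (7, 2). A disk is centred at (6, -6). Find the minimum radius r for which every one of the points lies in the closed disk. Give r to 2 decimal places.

17.89

The required radius is the distance from (6, -6) to the farthest point.
Squared distances: 320, 197, 306, 116, 65.
Maximum is 320, attained at (-10, 2).
r = √320 ≈ 17.89.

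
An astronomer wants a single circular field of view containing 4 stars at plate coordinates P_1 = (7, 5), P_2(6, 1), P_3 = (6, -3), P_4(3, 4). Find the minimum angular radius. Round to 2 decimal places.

A smallest enclosing disk is always determined by at most three of the input points on its boundary.
The minimum enclosing circle is determined by three boundary points: P_1, P_3, P_4.
Their circumcentre is (363/62, 67/62) with r² = 32045/1922.
The farthest remaining point P_2 is at distance² 53/1922 ≤ 32045/1922.
r = √(32045/1922) ≈ 4.08.

4.08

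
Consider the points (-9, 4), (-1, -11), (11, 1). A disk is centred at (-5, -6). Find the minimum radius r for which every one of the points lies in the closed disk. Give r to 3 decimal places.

17.464

The required radius is the distance from (-5, -6) to the farthest point.
Squared distances: 116, 41, 305.
Maximum is 305, attained at (11, 1).
r = √305 ≈ 17.464.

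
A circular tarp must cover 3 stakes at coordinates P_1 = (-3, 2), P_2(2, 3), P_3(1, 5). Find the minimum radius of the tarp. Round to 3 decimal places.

2.591

Side lengths²: P_1P_2² = 26, P_1P_3² = 25, P_2P_3² = 5.
Since P_1P_2² = 26 < 25 + 5 = 30, the triangle is acute, so the smallest enclosing circle is the circumcircle.
Circumcentre = (-13/22, 65/22), r² = 1625/242.
r = √(1625/242) ≈ 2.591.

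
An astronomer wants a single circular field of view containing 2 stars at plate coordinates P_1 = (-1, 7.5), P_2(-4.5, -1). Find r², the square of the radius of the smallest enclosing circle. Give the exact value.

21.125

The smallest circle enclosing two points has them as diameter endpoints.
Centre = midpoint = (-2.75, 3.25); r² = |P_1P_2|²/4 = 84.5/4 = 21.125.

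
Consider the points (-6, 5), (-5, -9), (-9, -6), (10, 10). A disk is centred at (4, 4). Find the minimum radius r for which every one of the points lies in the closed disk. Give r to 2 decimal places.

16.40

The required radius is the distance from (4, 4) to the farthest point.
Squared distances: 101, 250, 269, 72.
Maximum is 269, attained at (-9, -6).
r = √269 ≈ 16.40.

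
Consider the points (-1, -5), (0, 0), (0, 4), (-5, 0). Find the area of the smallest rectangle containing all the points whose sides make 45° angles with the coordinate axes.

45

In coordinates u = x + y, v = x − y the rectangle is axis-aligned; the map (x,y)→(u,v) scales areas by 2.
u-values: -6, 0, 4, -5; range = 4 − (-6) = 10.
v-values: 4, 0, -4, -5; range = 4 − (-5) = 9.
Area = (10 × 9) / 2 = 45.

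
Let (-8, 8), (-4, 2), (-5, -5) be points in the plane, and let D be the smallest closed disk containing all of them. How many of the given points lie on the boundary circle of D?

Call the three points A, B, C in the order given.
Side lengths²: AB² = 52, AC² = 178, BC² = 50.
Since AC² = 178 ≥ 52 + 50 = 102, the angle opposite AC is not acute, so the smallest enclosing circle has AC as diameter.
Centre = midpoint of AC = (-6.5, 1.5), r² = 178/4 = 44.5.
The points at distance exactly r from the centre are (-8, 8), (-5, -5) — 2 points.

2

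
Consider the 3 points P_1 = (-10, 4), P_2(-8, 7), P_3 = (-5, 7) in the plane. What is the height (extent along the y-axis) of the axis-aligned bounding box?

3

max y = 7, min y = 4, so height = 3.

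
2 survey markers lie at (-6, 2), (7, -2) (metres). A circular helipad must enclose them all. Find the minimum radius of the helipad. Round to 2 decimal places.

6.80

The smallest circle enclosing two points has them as diameter endpoints.
Centre = midpoint = (0.5, 0); r² = |(-6, 2)−(7, -2)|²/4 = 185/4 = 46.25.
r = √(46.25) ≈ 6.80.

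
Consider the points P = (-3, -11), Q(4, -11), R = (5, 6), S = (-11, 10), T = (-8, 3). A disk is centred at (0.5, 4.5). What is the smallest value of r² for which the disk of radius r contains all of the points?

The required radius is the distance from (0.5, 4.5) to the farthest point.
Squared distances: 252.5, 252.5, 22.5, 162.5, 74.5.
Maximum is 252.5, attained at P.

252.5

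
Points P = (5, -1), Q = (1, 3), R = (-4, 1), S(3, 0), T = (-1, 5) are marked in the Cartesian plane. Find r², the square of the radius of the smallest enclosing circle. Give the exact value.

A smallest enclosing disk is always determined by at most three of the input points on its boundary.
The minimum enclosing circle is determined by three boundary points: P, R, T.
Their circumcentre is (9/14, 9/14) with r² = 2125/98.
The farthest remaining point S is at distance² 585/98 ≤ 2125/98.

2125/98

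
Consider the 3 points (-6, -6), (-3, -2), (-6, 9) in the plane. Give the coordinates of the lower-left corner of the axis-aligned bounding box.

(-6, -6)

x-range [-6, -3], y-range [-6, 9].
The lower-left corner is (-6, -6).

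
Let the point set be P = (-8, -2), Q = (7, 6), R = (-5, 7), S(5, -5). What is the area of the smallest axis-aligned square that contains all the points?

The bounding box has width 15 and height 12.
An axis-aligned square enclosing the set must have side ≥ max(width, height).
So the minimum side is max(15, 12) = 15.
Area = 15² = 225.

225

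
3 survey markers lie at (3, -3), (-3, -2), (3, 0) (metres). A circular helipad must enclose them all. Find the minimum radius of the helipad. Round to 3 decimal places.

3.206

Call the three points A, B, C in the order given.
Side lengths²: AB² = 37, AC² = 9, BC² = 40.
Since BC² = 40 < 37 + 9 = 46, the triangle is acute, so the smallest enclosing circle is the circumcircle.
Circumcentre = (1/6, -1.5), r² = 185/18.
r = √(185/18) ≈ 3.206.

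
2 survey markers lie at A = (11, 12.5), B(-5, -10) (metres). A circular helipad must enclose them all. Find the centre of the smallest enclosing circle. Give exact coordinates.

(3, 1.25)

The smallest circle enclosing two points has them as diameter endpoints.
Centre = midpoint = (3, 1.25); r² = |AB|²/4 = 762.25/4 = 190.5625.
Centre = (3, 1.25).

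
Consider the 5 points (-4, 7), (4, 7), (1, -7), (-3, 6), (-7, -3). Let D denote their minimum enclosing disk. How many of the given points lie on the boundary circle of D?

3

The minimum enclosing circle of a finite set is fixed by two of the points (as a diameter) or three (as a circumcircle).
The minimum enclosing circle is determined by three boundary points: (4, 7), (1, -7), (-7, -3).
Their circumcentre is (-13/62, 18/31) with r² = 226525/3844.
The farthest remaining point (-4, 7) is at distance² 213629/3844 ≤ 226525/3844.
The points at distance exactly r from the centre are (4, 7), (1, -7), (-7, -3) — 3 points.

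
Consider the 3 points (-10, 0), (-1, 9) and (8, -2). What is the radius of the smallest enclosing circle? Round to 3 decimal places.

Call the three points A, B, C in the order given.
Side lengths²: AB² = 162, AC² = 328, BC² = 202.
Since AC² = 328 < 202 + 162 = 364, the triangle is acute, so the smallest enclosing circle is the circumcircle.
Circumcentre = (-0.9, -0.1), r² = 82.82.
r = √(82.82) ≈ 9.101.

9.101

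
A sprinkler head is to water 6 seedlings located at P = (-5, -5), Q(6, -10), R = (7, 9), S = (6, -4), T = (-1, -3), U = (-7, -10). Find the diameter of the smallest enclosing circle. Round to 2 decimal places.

A smallest enclosing disk is always determined by at most three of the input points on its boundary.
The farthest pair is R–U with squared distance 557. The circle on this segment as diameter has centre (0, -0.5) and r² = 557/4 = 139.25.
Check P: distance² to centre = 45.25 ≤ 139.25, so it lies inside.
All remaining points lie in this disk, and no smaller disk contains both endpoints, so this is the minimum enclosing circle.
Diameter = 2r = 2√(139.25) ≈ 23.60.

23.60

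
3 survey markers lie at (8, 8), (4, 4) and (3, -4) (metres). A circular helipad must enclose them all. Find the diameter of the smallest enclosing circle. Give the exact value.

Call the three points A, B, C in the order given.
Side lengths²: AB² = 32, AC² = 169, BC² = 65.
Since AC² = 169 ≥ 65 + 32 = 97, the angle opposite AC is not acute, so the smallest enclosing circle has AC as diameter.
Centre = midpoint of AC = (5.5, 2), r² = 169/4 = 42.25.
Diameter = 2r = 2√(42.25) = 13.

13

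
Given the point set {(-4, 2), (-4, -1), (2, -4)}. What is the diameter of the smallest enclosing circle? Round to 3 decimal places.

8.485

Call the three points A, B, C in the order given.
Side lengths²: AB² = 9, AC² = 72, BC² = 45.
Since AC² = 72 ≥ 45 + 9 = 54, the angle opposite AC is not acute, so the smallest enclosing circle has AC as diameter.
Centre = midpoint of AC = (-1, -1), r² = 72/4 = 18.
Diameter = 2r = 2√18 ≈ 8.485.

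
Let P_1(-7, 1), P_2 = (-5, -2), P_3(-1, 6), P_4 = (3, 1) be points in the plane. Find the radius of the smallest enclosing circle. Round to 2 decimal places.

The minimum enclosing circle is determined by three boundary points: P_1, P_3, P_4.
Their circumcentre is (-2, 1.1) with r² = 25.01.
The farthest remaining point P_2 is at distance² 18.61 ≤ 25.01.
r = √(25.01) ≈ 5.00.

5.00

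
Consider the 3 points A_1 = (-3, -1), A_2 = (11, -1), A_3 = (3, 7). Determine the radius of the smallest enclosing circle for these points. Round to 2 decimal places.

7.07

Side lengths²: A_1A_2² = 196, A_1A_3² = 100, A_2A_3² = 128.
Since A_1A_2² = 196 < 128 + 100 = 228, the triangle is acute, so the smallest enclosing circle is the circumcircle.
Circumcentre = (4, 0), r² = 50.
r = √50 ≈ 7.07.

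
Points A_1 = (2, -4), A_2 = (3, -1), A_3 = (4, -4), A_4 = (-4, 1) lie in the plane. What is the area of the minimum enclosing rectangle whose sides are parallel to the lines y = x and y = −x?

In coordinates u = x + y, v = x − y the rectangle is axis-aligned; the map (x,y)→(u,v) scales areas by 2.
u-values: -2, 2, 0, -3; range = 2 − (-3) = 5.
v-values: 6, 4, 8, -5; range = 8 − (-5) = 13.
Area = (5 × 13) / 2 = 32.5.

32.5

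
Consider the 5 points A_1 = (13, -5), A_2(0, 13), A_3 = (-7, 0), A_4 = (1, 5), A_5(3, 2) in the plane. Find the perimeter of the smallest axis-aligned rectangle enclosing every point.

76

Width = max x − min x = 13 − (-7) = 20.
Height = max y − min y = 13 − (-5) = 18.
Perimeter = 2(20 + 18) = 76.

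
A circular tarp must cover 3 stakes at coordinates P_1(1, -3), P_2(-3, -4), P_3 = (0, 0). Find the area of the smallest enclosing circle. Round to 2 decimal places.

19.75

Side lengths²: P_1P_2² = 17, P_1P_3² = 10, P_2P_3² = 25.
Since P_2P_3² = 25 < 17 + 10 = 27, the triangle is acute, so the smallest enclosing circle is the circumcircle.
Circumcentre = (-35/26, -55/26), r² = 2125/338.
Area = π·r² = π·2125/338 ≈ 19.75.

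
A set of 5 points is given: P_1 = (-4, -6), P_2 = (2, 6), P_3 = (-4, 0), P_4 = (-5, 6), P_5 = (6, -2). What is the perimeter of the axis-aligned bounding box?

46

Width = max x − min x = 6 − (-5) = 11.
Height = max y − min y = 6 − (-6) = 12.
Perimeter = 2(11 + 12) = 46.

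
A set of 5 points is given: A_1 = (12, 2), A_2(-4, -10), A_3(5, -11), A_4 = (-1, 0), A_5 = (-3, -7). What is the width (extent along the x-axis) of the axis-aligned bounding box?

max x = 12, min x = -4, so width = 16.

16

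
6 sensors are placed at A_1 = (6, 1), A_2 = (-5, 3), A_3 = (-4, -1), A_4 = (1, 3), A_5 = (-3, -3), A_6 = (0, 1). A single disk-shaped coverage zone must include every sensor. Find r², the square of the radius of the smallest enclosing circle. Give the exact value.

60625/1922

The minimum enclosing circle is determined by three boundary points: A_1, A_2, A_5.
Their circumcentre is (25/62, 91/62) with r² = 60625/1922.
The farthest remaining point A_3 is at distance² 48969/1922 ≤ 60625/1922.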